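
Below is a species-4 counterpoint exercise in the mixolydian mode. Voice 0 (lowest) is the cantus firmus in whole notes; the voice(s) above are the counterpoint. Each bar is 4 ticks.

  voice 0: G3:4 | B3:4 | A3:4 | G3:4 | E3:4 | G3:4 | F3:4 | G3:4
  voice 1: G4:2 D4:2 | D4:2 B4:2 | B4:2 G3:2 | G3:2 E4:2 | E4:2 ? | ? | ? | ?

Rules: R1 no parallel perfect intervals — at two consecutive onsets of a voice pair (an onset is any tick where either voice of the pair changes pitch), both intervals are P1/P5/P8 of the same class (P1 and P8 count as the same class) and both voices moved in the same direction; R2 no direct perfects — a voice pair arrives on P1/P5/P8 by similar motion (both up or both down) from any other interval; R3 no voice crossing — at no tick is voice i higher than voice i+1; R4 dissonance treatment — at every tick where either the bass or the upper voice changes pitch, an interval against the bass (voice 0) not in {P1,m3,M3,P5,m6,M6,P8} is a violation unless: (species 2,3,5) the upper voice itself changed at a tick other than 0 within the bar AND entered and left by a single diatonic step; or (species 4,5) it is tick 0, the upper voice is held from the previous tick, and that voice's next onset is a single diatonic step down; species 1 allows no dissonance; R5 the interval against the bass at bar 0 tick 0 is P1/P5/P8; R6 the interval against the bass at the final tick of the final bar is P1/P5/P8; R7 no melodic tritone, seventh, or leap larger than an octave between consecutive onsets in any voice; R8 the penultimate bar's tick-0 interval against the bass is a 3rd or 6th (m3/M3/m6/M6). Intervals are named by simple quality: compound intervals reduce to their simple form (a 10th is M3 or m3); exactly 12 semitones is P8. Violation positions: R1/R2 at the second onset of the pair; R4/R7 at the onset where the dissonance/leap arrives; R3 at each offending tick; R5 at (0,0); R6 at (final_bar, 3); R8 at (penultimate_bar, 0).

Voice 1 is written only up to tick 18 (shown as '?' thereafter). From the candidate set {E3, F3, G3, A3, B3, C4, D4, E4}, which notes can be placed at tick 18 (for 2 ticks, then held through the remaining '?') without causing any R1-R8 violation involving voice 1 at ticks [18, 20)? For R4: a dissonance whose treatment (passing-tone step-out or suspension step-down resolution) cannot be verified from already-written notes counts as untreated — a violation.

{B3, C4, E3, E4, G3}

E3: legal
F3: violates R4,R7
G3: legal
A3: violates R4
B3: legal
C4: legal
D4: violates R4
E4: legal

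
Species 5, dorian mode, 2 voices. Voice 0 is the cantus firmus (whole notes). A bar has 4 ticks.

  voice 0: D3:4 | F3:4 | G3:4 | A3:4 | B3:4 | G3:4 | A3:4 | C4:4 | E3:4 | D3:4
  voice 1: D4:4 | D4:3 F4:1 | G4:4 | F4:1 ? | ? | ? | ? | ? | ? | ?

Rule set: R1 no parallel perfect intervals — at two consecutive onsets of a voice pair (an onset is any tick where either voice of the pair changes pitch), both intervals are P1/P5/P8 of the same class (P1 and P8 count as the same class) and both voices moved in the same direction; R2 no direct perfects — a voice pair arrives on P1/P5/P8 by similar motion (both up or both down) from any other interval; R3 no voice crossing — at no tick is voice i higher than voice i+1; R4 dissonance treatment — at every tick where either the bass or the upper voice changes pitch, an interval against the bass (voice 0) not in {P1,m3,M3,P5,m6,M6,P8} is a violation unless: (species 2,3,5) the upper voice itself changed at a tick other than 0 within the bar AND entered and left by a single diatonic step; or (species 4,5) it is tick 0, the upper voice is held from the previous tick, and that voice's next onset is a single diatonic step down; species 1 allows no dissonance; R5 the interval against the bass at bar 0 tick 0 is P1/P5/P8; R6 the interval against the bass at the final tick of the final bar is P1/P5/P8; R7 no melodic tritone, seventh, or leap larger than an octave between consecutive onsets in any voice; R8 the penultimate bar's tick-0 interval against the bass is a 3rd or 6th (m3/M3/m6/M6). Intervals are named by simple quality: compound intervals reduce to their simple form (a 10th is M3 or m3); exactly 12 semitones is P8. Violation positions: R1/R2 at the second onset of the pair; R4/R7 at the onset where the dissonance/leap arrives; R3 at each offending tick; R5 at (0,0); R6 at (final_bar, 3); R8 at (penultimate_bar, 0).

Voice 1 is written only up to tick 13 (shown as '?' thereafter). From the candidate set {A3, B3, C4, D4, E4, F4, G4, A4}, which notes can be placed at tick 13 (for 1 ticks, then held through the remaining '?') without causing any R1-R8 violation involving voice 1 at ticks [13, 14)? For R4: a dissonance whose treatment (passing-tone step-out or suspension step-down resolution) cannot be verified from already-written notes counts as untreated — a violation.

{A3, A4, C4, E4, F4}

A3: legal
B3: violates R4,R7
C4: legal
D4: violates R4
E4: legal
F4: legal
G4: violates R4
A4: legal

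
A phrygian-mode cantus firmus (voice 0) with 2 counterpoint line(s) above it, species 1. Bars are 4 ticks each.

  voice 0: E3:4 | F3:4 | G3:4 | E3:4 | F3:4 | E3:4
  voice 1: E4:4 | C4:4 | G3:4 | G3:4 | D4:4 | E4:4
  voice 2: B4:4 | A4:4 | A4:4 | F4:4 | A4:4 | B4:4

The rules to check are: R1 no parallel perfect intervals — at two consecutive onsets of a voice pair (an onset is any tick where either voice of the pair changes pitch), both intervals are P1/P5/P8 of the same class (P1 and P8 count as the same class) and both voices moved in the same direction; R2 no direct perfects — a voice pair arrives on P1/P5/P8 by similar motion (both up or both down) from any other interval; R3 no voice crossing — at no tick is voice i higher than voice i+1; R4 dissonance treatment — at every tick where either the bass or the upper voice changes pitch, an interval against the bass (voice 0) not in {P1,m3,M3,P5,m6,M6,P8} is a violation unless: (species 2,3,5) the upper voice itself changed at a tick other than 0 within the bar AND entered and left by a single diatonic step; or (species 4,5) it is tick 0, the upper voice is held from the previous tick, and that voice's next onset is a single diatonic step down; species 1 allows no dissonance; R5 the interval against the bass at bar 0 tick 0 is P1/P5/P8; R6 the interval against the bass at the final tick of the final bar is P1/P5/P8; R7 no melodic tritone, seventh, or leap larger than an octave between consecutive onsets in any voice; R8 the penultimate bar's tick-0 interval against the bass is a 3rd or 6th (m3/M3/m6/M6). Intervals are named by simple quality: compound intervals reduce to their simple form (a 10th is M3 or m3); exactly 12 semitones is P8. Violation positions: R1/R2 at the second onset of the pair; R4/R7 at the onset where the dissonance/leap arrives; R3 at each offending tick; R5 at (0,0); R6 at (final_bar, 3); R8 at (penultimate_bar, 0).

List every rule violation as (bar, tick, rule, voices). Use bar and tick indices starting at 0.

(2, 0, R4, (0, 2))
(3, 0, R4, (0, 2))
(4, 0, R2, (1, 2))
(5, 0, R1, (1, 2))

bar 0: v0=E3 v1=E4 v2=B4 downbeat P5
bar 1: v0=F3 v1=C4 v2=A4 downbeat M3
bar 2: v0=G3 v1=G3 v2=A4 downbeat M2
bar 3: v0=E3 v1=G3 v2=F4 downbeat m2
bar 4: v0=F3 v1=D4 v2=A4 downbeat M3
bar 5: v0=E3 v1=E4 v2=B4 downbeat P5
  -> R4 @ bar 2 tick 0 v(0, 2): G3/A4 M2 untreated
  -> R4 @ bar 3 tick 0 v(0, 2): E3/F4 m2 untreated
  -> R2 @ bar 4 tick 0 v(1, 2): G3/F4 m7 -> D4/A4 P5 similar
  -> R1 @ bar 5 tick 0 v(1, 2): D4/A4 P5 -> E4/B4 P5 similar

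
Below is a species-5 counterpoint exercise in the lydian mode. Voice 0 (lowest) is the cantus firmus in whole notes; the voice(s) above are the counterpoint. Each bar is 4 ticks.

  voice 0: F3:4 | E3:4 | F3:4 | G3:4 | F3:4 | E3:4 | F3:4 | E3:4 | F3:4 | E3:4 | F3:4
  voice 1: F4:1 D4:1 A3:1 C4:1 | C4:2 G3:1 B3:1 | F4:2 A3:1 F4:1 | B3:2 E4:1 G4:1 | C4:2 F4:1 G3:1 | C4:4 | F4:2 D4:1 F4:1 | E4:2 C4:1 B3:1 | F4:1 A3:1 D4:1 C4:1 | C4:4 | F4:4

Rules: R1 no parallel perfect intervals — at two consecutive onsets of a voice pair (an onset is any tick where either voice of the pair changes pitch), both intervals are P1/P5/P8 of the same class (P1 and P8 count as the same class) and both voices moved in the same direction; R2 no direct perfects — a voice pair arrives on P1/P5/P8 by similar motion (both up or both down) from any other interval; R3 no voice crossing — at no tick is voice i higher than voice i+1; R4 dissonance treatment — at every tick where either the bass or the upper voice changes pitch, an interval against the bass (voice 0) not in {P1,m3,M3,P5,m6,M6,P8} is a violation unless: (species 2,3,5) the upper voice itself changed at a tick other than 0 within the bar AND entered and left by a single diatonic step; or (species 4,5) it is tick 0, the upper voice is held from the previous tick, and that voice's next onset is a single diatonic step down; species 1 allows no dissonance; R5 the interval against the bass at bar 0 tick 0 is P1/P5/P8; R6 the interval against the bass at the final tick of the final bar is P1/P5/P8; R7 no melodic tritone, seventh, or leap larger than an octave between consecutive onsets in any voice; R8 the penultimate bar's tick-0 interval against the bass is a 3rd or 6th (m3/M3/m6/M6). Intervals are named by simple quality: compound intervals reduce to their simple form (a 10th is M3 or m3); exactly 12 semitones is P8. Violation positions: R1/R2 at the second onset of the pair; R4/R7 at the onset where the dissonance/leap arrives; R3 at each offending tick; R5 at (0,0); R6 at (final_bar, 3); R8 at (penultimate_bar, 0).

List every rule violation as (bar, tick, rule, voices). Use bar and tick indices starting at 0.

(2, 0, R2, (0, 1))
(2, 0, R7, (1,))
(3, 0, R7, (1,))
(4, 0, R2, (0, 1))
(4, 3, R4, (0, 1))
(4, 3, R7, (1,))
(6, 0, R2, (0, 1))
(7, 0, R1, (0, 1))
(8, 0, R2, (0, 1))
(8, 0, R7, (1,))
(10, 0, R2, (0, 1))

bar 0: v0=F3 v1=F4 downbeat P8
bar 1: v0=E3 v1=C4 downbeat m6
bar 2: v0=F3 v1=F4 downbeat P8
bar 3: v0=G3 v1=B3 downbeat M3
bar 4: v0=F3 v1=C4 downbeat P5
bar 5: v0=E3 v1=C4 downbeat m6
bar 6: v0=F3 v1=F4 downbeat P8
bar 7: v0=E3 v1=E4 downbeat P8
bar 8: v0=F3 v1=F4 downbeat P8
bar 9: v0=E3 v1=C4 downbeat m6
bar 10: v0=F3 v1=F4 downbeat P8
  -> R2 @ bar 2 tick 0 v(0, 1): E3/B3 P5 -> F3/F4 P8 similar
  -> R7 @ bar 2 tick 0 v(1,): B3->F4 leap 6st
  -> R7 @ bar 3 tick 0 v(1,): F4->B3 leap 6st
  -> R2 @ bar 4 tick 0 v(0, 1): G3/G4 P8 -> F3/C4 P5 similar
  -> R4 @ bar 4 tick 3 v(0, 1): F3/G3 M2 untreated
  -> R7 @ bar 4 tick 3 v(1,): F4->G3 leap 10st
  -> R2 @ bar 6 tick 0 v(0, 1): E3/C4 m6 -> F3/F4 P8 similar
  -> R1 @ bar 7 tick 0 v(0, 1): F3/F4 P8 -> E3/E4 P8 similar
  -> R2 @ bar 8 tick 0 v(0, 1): E3/B3 P5 -> F3/F4 P8 similar
  -> R7 @ bar 8 tick 0 v(1,): B3->F4 leap 6st
  -> R2 @ bar 10 tick 0 v(0, 1): E3/C4 m6 -> F3/F4 P8 similar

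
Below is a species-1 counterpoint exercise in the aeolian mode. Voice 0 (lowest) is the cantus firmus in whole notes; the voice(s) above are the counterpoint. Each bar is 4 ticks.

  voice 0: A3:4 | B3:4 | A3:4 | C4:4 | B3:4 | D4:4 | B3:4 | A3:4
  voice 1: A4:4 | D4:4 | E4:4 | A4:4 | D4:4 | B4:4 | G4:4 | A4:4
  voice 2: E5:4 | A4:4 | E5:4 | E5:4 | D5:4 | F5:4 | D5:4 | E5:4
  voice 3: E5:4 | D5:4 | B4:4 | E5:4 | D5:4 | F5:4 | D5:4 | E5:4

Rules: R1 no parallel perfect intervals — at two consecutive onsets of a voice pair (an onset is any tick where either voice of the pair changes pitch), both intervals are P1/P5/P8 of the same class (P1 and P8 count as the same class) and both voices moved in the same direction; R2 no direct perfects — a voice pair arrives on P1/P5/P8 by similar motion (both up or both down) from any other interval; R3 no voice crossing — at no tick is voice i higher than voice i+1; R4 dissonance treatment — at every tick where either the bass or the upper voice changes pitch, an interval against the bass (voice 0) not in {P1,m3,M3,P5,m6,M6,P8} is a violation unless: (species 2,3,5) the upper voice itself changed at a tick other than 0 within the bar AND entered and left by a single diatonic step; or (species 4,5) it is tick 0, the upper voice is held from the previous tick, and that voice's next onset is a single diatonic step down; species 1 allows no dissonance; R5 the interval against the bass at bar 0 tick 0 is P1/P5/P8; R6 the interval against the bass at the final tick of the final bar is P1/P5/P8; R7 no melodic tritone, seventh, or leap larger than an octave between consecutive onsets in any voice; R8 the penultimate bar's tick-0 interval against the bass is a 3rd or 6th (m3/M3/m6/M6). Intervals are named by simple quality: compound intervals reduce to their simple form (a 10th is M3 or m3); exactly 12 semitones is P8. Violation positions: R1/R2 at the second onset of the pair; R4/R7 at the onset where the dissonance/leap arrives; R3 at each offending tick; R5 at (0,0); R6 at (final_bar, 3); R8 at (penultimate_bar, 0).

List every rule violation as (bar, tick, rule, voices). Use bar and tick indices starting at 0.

bar 0: v0=A3 v1=A4 v2=E5 v3=E5 downbeat P5
bar 1: v0=B3 v1=D4 v2=A4 v3=D5 downbeat m3
bar 2: v0=A3 v1=E4 v2=E5 v3=B4 downbeat M2
bar 3: v0=C4 v1=A4 v2=E5 v3=E5 downbeat M3
bar 4: v0=B3 v1=D4 v2=D5 v3=D5 downbeat m3
bar 5: v0=D4 v1=B4 v2=F5 v3=F5 downbeat m3
bar 6: v0=B3 v1=G4 v2=D5 v3=D5 downbeat m3
bar 7: v0=A3 v1=A4 v2=E5 v3=E5 downbeat P5
  -> R1 @ bar 1 tick 0 v(1, 2): A4/E5 P5 -> D4/A4 P5 similar
  -> R2 @ bar 1 tick 0 v(1, 3): A4/E5 P5 -> D4/D5 P8 similar
  -> R4 @ bar 1 tick 0 v(0, 2): B3/A4 m7 untreated
  -> R2 @ bar 2 tick 0 v(1, 2): D4/A4 P5 -> E4/E5 P8 similar
  -> R3 @ bar 2 tick 0 v(2, 3): E5 above B4
  -> R4 @ bar 2 tick 0 v(0, 3): A3/B4 M2 untreated
  -> R3 @ bar 2 tick 1 v(2, 3): E5 above B4
  -> R3 @ bar 2 tick 2 v(2, 3): E5 above B4
  -> R3 @ bar 2 tick 3 v(2, 3): E5 above B4
  -> R1 @ bar 3 tick 0 v(1, 3): E4/B4 P5 -> A4/E5 P5 similar
  -> R1 @ bar 4 tick 0 v(2, 3): E5/E5 P1 -> D5/D5 P1 similar
  -> R2 @ bar 4 tick 0 v(1, 2): A4/E5 P5 -> D4/D5 P8 similar
  -> R2 @ bar 4 tick 0 v(1, 3): A4/E5 P5 -> D4/D5 P8 similar
  -> R1 @ bar 5 tick 0 v(2, 3): D5/D5 P1 -> F5/F5 P1 similar
  -> R1 @ bar 6 tick 0 v(2, 3): F5/F5 P1 -> D5/D5 P1 similar
  -> R2 @ bar 6 tick 0 v(1, 2): B4/F5 TT -> G4/D5 P5 similar
  -> R2 @ bar 6 tick 0 v(1, 3): B4/F5 TT -> G4/D5 P5 similar
  -> R1 @ bar 7 tick 0 v(1, 2): G4/D5 P5 -> A4/E5 P5 similar
  -> R1 @ bar 7 tick 0 v(1, 3): G4/D5 P5 -> A4/E5 P5 similar
  -> R1 @ bar 7 tick 0 v(2, 3): D5/D5 P1 -> E5/E5 P1 similar

(1, 0, R1, (1, 2))
(1, 0, R2, (1, 3))
(1, 0, R4, (0, 2))
(2, 0, R2, (1, 2))
(2, 0, R3, (2, 3))
(2, 0, R4, (0, 3))
(2, 1, R3, (2, 3))
(2, 2, R3, (2, 3))
(2, 3, R3, (2, 3))
(3, 0, R1, (1, 3))
(4, 0, R1, (2, 3))
(4, 0, R2, (1, 2))
(4, 0, R2, (1, 3))
(5, 0, R1, (2, 3))
(6, 0, R1, (2, 3))
(6, 0, R2, (1, 2))
(6, 0, R2, (1, 3))
(7, 0, R1, (1, 2))
(7, 0, R1, (1, 3))
(7, 0, R1, (2, 3))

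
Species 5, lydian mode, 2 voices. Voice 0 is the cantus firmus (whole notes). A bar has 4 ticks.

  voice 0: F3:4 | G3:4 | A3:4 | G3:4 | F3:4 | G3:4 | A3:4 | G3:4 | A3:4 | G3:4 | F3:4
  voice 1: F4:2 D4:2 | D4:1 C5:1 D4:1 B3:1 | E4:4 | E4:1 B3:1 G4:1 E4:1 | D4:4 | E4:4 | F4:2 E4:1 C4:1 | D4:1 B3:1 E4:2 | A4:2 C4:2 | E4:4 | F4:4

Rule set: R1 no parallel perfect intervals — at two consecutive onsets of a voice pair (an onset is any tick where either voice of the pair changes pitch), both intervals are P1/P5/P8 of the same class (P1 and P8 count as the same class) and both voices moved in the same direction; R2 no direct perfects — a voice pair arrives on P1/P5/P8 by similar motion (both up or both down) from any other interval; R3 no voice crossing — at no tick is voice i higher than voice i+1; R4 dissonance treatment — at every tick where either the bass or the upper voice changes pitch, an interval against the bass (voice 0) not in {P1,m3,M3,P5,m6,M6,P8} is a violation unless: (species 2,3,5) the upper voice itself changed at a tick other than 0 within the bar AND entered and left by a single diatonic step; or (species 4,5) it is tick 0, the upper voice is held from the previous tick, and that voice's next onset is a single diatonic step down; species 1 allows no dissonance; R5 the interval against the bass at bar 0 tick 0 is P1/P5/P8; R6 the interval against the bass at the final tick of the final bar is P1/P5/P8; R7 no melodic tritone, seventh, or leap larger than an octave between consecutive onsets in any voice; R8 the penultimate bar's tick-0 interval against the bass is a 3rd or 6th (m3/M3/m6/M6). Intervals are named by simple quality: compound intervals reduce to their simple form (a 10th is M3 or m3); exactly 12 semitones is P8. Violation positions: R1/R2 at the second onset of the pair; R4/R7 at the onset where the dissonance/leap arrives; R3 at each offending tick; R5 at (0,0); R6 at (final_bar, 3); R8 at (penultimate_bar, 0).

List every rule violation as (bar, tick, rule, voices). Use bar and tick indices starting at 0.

(1, 1, R4, (0, 1))
(1, 1, R7, (1,))
(1, 2, R7, (1,))
(2, 0, R2, (0, 1))
(8, 0, R2, (0, 1))

bar 0: v0=F3 v1=F4 downbeat P8
bar 1: v0=G3 v1=D4 downbeat P5
bar 2: v0=A3 v1=E4 downbeat P5
bar 3: v0=G3 v1=E4 downbeat M6
bar 4: v0=F3 v1=D4 downbeat M6
bar 5: v0=G3 v1=E4 downbeat M6
bar 6: v0=A3 v1=F4 downbeat m6
bar 7: v0=G3 v1=D4 downbeat P5
bar 8: v0=A3 v1=A4 downbeat P8
bar 9: v0=G3 v1=E4 downbeat M6
bar 10: v0=F3 v1=F4 downbeat P8
  -> R4 @ bar 1 tick 1 v(0, 1): G3/C5 P4 untreated
  -> R7 @ bar 1 tick 1 v(1,): D4->C5 leap 10st
  -> R7 @ bar 1 tick 2 v(1,): C5->D4 leap 10st
  -> R2 @ bar 2 tick 0 v(0, 1): G3/B3 M3 -> A3/E4 P5 similar
  -> R2 @ bar 8 tick 0 v(0, 1): G3/E4 M6 -> A3/A4 P8 similar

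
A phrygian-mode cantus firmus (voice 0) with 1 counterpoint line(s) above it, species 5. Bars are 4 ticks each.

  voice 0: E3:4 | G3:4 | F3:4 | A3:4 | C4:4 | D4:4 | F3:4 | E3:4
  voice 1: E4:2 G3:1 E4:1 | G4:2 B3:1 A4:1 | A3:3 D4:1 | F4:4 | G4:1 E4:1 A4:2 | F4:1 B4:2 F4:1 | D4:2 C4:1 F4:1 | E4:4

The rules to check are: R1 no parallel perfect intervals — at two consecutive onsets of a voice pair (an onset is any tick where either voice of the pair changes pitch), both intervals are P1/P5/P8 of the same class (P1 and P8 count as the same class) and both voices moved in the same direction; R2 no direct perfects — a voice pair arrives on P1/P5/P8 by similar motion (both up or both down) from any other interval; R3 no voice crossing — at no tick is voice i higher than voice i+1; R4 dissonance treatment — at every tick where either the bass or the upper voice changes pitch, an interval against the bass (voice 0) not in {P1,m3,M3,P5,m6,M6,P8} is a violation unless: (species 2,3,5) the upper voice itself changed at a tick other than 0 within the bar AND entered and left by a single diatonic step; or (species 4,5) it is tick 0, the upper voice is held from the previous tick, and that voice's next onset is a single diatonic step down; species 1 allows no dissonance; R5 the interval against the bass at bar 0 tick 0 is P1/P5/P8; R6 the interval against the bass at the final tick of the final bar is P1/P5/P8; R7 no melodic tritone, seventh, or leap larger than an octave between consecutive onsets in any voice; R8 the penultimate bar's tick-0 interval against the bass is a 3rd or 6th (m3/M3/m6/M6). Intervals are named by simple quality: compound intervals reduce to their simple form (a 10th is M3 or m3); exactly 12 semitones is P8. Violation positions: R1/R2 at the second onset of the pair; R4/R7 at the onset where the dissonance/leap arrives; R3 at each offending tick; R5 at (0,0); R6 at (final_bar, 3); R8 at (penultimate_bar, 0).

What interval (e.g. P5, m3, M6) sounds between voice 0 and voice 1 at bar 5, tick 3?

m3

voice 0=D4 voice 1=F4 -> m3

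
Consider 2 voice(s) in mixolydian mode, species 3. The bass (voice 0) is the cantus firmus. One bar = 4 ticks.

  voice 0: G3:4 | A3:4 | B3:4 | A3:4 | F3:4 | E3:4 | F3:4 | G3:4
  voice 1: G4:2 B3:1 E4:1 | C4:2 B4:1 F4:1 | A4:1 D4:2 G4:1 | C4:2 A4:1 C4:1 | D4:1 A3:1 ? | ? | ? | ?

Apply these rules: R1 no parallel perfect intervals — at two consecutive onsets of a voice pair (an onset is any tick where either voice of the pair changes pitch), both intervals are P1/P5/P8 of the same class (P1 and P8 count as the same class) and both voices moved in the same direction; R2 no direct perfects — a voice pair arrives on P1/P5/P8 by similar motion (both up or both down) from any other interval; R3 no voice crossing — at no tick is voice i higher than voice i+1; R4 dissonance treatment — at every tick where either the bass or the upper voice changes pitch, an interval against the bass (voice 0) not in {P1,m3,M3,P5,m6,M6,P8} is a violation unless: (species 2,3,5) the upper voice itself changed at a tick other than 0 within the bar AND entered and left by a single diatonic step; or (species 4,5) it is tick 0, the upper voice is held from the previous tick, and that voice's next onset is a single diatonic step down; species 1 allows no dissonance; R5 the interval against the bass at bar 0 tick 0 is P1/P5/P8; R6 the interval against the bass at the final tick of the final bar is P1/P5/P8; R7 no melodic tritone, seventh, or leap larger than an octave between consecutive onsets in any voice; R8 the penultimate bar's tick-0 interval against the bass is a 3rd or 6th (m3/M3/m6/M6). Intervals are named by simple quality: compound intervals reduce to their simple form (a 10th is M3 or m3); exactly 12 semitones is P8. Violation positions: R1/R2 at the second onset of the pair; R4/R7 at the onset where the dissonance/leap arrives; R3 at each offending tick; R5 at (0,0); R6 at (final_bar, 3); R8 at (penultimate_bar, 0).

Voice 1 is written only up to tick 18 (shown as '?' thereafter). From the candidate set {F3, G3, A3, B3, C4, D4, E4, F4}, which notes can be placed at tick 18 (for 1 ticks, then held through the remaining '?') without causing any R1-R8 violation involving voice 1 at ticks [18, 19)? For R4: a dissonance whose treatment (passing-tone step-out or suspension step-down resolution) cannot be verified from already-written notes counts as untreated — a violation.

F3: legal
G3: violates R4
A3: legal
B3: violates R4
C4: legal
D4: legal
E4: violates R4
F4: legal

{A3, C4, D4, F3, F4}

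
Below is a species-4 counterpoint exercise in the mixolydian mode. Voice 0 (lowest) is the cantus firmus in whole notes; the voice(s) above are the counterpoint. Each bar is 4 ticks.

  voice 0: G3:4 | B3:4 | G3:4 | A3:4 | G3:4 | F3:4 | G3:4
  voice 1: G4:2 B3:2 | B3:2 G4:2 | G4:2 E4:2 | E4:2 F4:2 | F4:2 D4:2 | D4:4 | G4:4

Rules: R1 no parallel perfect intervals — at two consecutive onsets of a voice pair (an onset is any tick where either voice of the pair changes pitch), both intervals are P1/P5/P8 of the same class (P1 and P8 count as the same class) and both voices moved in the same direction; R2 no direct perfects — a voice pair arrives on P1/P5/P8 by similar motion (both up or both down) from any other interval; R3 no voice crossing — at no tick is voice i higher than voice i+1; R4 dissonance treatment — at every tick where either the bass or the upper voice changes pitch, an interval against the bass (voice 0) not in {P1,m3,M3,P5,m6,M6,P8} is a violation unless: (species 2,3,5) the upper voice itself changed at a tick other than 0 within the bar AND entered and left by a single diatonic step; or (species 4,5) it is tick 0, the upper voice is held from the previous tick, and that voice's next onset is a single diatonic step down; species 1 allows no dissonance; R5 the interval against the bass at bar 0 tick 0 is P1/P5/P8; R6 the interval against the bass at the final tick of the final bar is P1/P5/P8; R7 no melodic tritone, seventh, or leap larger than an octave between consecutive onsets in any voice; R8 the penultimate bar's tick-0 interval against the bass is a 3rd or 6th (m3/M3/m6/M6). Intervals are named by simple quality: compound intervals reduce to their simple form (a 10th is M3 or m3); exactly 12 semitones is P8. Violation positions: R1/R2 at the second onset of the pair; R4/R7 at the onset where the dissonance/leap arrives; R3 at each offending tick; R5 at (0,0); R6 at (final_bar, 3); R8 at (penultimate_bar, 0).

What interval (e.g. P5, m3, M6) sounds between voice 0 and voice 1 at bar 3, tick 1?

voice 0=A3 voice 1=E4 -> P5

P5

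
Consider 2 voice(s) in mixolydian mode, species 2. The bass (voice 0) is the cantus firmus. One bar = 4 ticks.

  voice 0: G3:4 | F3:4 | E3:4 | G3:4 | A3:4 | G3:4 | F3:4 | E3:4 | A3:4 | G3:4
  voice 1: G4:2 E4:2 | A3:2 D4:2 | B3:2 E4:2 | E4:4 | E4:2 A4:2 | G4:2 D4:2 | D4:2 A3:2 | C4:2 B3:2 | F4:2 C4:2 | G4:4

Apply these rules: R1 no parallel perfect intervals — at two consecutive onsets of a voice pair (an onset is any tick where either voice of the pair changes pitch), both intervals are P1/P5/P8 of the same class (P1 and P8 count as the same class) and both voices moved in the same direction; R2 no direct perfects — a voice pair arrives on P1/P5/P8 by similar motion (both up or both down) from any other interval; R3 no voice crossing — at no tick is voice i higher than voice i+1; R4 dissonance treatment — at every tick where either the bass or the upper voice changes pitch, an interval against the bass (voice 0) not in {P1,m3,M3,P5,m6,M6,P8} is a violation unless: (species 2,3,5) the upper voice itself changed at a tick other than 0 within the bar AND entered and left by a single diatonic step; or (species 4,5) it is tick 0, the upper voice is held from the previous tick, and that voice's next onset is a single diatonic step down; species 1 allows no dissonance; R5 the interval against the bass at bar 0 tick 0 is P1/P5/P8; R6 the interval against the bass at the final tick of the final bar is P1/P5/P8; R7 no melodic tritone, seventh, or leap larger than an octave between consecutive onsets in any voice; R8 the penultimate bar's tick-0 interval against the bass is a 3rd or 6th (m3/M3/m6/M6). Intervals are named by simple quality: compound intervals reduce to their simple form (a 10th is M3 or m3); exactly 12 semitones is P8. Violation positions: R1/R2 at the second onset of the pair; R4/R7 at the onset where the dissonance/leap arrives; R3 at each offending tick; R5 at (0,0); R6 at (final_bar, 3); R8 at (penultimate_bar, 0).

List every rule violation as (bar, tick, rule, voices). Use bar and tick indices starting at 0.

bar 0: v0=G3 v1=G4 downbeat P8
bar 1: v0=F3 v1=A3 downbeat M3
bar 2: v0=E3 v1=B3 downbeat P5
bar 3: v0=G3 v1=E4 downbeat M6
bar 4: v0=A3 v1=E4 downbeat P5
bar 5: v0=G3 v1=G4 downbeat P8
bar 6: v0=F3 v1=D4 downbeat M6
bar 7: v0=E3 v1=C4 downbeat m6
bar 8: v0=A3 v1=F4 downbeat m6
bar 9: v0=G3 v1=G4 downbeat P8
  -> R2 @ bar 2 tick 0 v(0, 1): F3/D4 M6 -> E3/B3 P5 similar
  -> R1 @ bar 5 tick 0 v(0, 1): A3/A4 P8 -> G3/G4 P8 similar
  -> R7 @ bar 8 tick 0 v(1,): B3->F4 leap 6st

(2, 0, R2, (0, 1))
(5, 0, R1, (0, 1))
(8, 0, R7, (1,))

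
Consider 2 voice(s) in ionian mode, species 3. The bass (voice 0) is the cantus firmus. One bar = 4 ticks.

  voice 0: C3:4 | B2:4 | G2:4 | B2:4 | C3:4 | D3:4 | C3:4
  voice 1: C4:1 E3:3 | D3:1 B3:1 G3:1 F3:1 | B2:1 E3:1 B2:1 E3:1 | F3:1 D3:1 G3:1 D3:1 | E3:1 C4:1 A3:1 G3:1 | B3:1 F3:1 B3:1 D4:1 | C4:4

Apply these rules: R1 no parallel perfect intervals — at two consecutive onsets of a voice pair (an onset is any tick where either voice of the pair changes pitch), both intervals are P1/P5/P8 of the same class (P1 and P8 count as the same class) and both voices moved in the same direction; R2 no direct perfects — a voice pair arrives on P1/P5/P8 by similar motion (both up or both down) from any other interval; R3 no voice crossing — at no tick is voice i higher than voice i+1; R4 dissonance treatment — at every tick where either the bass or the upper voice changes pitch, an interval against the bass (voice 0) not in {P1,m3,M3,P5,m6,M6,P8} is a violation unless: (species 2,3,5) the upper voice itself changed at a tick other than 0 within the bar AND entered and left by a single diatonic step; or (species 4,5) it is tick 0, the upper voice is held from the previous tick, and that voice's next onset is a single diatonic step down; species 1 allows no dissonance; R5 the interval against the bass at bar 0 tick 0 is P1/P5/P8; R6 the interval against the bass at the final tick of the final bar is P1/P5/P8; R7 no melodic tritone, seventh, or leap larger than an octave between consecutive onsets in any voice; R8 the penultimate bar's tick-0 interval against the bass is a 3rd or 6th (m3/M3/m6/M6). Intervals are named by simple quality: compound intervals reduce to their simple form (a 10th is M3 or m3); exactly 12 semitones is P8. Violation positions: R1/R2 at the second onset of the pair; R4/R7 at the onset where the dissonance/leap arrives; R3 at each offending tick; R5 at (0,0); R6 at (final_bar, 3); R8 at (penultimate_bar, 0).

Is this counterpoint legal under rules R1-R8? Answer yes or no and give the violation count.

No (6 violations)

bar 0: v0=C3 v1=C4 (P8)
bar 1: v0=B2 v1=D3 (m3)
bar 2: v0=G2 v1=B2 (M3)
bar 3: v0=B2 v1=F3 (TT)
bar 4: v0=C3 v1=E3 (M3)
bar 5: v0=D3 v1=B3 (M6)
bar 6: v0=C3 v1=C4 (P8)
  R4 @ bar1.3: B2/F3 TT untreated
  R7 @ bar2.0: F3->B2 leap 6st
  R4 @ bar3.0: B2/F3 TT untreated
  R7 @ bar5.1: B3->F3 leap 6st
  R7 @ bar5.2: F3->B3 leap 6st
  R1 @ bar6.0: D3/D4 P8 -> C3/C4 P8 similar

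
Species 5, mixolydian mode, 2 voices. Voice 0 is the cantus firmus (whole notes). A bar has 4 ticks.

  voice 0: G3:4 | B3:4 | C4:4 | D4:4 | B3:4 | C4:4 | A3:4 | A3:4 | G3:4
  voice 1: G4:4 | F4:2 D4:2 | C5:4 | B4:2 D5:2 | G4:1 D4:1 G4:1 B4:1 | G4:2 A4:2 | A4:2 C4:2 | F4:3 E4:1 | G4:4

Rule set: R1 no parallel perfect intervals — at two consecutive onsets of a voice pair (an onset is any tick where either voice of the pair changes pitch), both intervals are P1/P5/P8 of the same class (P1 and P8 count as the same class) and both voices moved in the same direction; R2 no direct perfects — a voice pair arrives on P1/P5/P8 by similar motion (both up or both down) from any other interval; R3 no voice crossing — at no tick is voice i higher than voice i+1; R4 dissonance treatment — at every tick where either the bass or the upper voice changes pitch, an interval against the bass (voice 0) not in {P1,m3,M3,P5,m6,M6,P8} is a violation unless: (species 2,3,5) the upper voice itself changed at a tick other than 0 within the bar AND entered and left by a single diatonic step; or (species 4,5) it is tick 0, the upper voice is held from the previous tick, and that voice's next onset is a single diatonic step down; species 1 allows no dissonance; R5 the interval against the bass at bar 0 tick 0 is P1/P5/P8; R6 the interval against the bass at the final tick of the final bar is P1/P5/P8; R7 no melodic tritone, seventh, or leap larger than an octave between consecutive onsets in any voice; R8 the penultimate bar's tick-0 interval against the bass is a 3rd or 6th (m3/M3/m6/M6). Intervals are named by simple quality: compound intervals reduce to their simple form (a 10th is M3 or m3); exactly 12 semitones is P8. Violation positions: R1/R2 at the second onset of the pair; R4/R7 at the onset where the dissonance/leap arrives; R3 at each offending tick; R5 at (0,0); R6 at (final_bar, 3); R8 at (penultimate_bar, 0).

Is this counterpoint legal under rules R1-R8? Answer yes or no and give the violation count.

No (3 violations)

bar 0: v0=G3 v1=G4 (P8)
bar 1: v0=B3 v1=F4 (TT)
bar 2: v0=C4 v1=C5 (P8)
bar 3: v0=D4 v1=B4 (M6)
bar 4: v0=B3 v1=G4 (m6)
bar 5: v0=C4 v1=G4 (P5)
bar 6: v0=A3 v1=A4 (P8)
bar 7: v0=A3 v1=F4 (m6)
bar 8: v0=G3 v1=G4 (P8)
  R4 @ bar1.0: B3/F4 TT untreated
  R2 @ bar2.0: B3/D4 m3 -> C4/C5 P8 similar
  R7 @ bar2.0: D4->C5 leap 10st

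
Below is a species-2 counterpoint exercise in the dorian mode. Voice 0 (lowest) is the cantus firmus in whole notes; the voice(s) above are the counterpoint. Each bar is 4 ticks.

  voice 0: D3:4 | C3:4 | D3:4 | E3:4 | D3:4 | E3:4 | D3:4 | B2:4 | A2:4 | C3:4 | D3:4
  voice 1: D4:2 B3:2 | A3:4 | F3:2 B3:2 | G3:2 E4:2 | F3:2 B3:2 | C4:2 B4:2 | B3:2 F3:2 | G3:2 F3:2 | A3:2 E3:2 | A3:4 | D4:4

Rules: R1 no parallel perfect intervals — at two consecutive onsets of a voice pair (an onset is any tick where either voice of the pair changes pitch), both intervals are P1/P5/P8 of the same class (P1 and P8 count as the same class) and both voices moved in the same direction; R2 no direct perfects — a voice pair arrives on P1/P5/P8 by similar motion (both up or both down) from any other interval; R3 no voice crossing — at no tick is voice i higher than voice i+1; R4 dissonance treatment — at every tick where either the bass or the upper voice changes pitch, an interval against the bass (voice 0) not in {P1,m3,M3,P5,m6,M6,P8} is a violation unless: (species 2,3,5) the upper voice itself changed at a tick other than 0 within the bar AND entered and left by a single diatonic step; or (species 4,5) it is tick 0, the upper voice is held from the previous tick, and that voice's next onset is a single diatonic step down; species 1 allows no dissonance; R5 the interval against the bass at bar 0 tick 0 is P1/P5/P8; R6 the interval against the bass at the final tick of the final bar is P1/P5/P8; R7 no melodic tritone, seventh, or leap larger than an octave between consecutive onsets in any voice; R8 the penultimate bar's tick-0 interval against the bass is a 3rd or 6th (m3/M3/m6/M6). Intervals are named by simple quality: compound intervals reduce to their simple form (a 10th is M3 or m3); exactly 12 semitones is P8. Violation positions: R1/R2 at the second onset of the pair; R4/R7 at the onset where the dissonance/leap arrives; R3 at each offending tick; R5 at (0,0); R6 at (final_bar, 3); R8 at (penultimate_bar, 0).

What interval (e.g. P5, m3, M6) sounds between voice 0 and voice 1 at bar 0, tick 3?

M6

voice 0=D3 voice 1=B3 -> M6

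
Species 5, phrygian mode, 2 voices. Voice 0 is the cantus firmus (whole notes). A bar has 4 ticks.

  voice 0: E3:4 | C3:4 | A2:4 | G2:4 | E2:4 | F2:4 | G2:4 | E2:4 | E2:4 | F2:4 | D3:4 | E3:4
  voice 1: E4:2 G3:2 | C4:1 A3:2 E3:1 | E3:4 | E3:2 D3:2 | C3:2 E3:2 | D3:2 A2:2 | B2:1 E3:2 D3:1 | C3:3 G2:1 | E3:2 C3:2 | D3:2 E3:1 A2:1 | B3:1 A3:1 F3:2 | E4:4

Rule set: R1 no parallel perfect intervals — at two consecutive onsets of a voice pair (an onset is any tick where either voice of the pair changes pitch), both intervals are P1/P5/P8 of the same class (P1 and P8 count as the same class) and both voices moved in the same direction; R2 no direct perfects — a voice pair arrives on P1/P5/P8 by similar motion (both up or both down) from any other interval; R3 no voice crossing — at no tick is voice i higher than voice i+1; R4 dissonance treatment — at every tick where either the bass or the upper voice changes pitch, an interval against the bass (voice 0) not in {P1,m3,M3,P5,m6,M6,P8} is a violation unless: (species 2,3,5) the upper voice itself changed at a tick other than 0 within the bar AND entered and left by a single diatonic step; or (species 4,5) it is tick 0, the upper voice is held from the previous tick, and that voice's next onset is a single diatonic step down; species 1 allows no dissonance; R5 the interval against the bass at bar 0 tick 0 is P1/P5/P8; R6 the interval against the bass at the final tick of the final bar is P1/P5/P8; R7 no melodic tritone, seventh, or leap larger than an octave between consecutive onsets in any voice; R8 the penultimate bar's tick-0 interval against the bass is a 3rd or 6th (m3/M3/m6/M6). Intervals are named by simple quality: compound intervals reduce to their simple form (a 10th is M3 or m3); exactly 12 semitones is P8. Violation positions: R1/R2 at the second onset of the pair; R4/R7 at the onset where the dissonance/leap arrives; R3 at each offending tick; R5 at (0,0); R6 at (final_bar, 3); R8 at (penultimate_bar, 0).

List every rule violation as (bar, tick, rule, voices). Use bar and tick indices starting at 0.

(9, 2, R4, (0, 1))
(10, 0, R7, (1,))
(11, 0, R2, (0, 1))
(11, 0, R7, (1,))

bar 0: v0=E3 v1=E4 downbeat P8
bar 1: v0=C3 v1=C4 downbeat P8
bar 2: v0=A2 v1=E3 downbeat P5
bar 3: v0=G2 v1=E3 downbeat M6
bar 4: v0=E2 v1=C3 downbeat m6
bar 5: v0=F2 v1=D3 downbeat M6
bar 6: v0=G2 v1=B2 downbeat M3
bar 7: v0=E2 v1=C3 downbeat m6
bar 8: v0=E2 v1=E3 downbeat P8
bar 9: v0=F2 v1=D3 downbeat M6
bar 10: v0=D3 v1=B3 downbeat M6
bar 11: v0=E3 v1=E4 downbeat P8
  -> R4 @ bar 9 tick 2 v(0, 1): F2/E3 M7 untreated
  -> R7 @ bar 10 tick 0 v(1,): A2->B3 leap 14st
  -> R2 @ bar 11 tick 0 v(0, 1): D3/F3 m3 -> E3/E4 P8 similar
  -> R7 @ bar 11 tick 0 v(1,): F3->E4 leap 11st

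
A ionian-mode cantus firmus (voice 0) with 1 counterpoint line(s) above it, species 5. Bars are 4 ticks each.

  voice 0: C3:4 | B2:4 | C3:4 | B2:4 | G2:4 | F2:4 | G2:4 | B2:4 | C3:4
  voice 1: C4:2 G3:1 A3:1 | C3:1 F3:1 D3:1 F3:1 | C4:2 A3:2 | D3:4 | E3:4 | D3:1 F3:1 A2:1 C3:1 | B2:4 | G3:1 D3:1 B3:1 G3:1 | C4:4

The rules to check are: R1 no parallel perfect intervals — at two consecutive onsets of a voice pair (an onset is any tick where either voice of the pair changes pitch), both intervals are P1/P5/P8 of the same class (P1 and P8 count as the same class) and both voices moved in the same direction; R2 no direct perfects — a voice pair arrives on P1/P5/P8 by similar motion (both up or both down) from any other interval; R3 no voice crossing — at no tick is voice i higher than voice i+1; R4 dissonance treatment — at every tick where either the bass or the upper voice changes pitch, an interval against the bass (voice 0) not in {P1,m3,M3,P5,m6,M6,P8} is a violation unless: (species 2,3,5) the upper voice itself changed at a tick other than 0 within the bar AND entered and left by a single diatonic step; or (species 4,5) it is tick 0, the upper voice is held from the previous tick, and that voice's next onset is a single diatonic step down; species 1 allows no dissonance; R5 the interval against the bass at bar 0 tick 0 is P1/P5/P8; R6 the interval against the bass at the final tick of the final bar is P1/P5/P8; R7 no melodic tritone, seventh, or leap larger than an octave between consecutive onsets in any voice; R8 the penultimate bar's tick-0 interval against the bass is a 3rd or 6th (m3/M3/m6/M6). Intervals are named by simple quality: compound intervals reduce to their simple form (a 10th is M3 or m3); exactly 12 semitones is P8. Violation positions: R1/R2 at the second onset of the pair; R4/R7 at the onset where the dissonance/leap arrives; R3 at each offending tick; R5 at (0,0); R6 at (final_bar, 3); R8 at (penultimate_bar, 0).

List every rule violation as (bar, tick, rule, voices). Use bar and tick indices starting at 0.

bar 0: v0=C3 v1=C4 downbeat P8
bar 1: v0=B2 v1=C3 downbeat m2
bar 2: v0=C3 v1=C4 downbeat P8
bar 3: v0=B2 v1=D3 downbeat m3
bar 4: v0=G2 v1=E3 downbeat M6
bar 5: v0=F2 v1=D3 downbeat M6
bar 6: v0=G2 v1=B2 downbeat M3
bar 7: v0=B2 v1=G3 downbeat m6
bar 8: v0=C3 v1=C4 downbeat P8
  -> R4 @ bar 1 tick 0 v(0, 1): B2/C3 m2 untreated
  -> R4 @ bar 1 tick 1 v(0, 1): B2/F3 TT untreated
  -> R4 @ bar 1 tick 3 v(0, 1): B2/F3 TT untreated
  -> R2 @ bar 2 tick 0 v(0, 1): B2/F3 TT -> C3/C4 P8 similar
  -> R2 @ bar 8 tick 0 v(0, 1): B2/G3 m6 -> C3/C4 P8 similar

(1, 0, R4, (0, 1))
(1, 1, R4, (0, 1))
(1, 3, R4, (0, 1))
(2, 0, R2, (0, 1))
(8, 0, R2, (0, 1))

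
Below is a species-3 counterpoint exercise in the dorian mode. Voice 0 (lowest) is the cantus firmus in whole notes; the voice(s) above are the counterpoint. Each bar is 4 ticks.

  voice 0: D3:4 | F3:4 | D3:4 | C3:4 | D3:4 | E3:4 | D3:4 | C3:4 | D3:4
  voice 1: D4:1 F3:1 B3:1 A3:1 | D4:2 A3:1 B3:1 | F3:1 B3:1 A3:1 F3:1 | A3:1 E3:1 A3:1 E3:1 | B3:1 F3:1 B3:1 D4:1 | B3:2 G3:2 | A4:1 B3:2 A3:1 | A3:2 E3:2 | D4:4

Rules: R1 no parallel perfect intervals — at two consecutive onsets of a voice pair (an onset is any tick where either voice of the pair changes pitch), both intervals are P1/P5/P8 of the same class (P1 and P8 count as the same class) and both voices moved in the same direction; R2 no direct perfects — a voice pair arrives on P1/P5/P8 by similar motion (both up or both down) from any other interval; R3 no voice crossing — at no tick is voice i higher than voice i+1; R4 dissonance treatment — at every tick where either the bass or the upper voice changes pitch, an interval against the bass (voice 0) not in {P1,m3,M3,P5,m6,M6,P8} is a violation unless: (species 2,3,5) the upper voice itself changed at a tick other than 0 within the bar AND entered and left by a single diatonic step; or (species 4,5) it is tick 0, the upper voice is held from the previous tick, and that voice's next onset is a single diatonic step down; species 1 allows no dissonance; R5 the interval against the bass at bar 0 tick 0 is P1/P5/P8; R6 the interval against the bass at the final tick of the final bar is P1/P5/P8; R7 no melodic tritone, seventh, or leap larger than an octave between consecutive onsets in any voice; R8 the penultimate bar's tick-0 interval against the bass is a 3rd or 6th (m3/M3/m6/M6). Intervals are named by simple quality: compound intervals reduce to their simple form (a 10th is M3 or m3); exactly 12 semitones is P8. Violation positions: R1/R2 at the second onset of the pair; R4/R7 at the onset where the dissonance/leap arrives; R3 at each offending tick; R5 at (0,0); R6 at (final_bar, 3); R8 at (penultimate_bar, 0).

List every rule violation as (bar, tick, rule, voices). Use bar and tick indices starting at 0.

bar 0: v0=D3 v1=D4 downbeat P8
bar 1: v0=F3 v1=D4 downbeat M6
bar 2: v0=D3 v1=F3 downbeat m3
bar 3: v0=C3 v1=A3 downbeat M6
bar 4: v0=D3 v1=B3 downbeat M6
bar 5: v0=E3 v1=B3 downbeat P5
bar 6: v0=D3 v1=A4 downbeat P5
bar 7: v0=C3 v1=A3 downbeat M6
bar 8: v0=D3 v1=D4 downbeat P8
  -> R7 @ bar 0 tick 2 v(1,): F3->B3 leap 6st
  -> R4 @ bar 1 tick 3 v(0, 1): F3/B3 TT untreated
  -> R7 @ bar 2 tick 0 v(1,): B3->F3 leap 6st
  -> R7 @ bar 2 tick 1 v(1,): F3->B3 leap 6st
  -> R7 @ bar 4 tick 1 v(1,): B3->F3 leap 6st
  -> R7 @ bar 4 tick 2 v(1,): F3->B3 leap 6st
  -> R7 @ bar 6 tick 0 v(1,): G3->A4 leap 14st
  -> R7 @ bar 6 tick 1 v(1,): A4->B3 leap 10st
  -> R2 @ bar 8 tick 0 v(0, 1): C3/E3 M3 -> D3/D4 P8 similar
  -> R7 @ bar 8 tick 0 v(1,): E3->D4 leap 10st

(0, 2, R7, (1,))
(1, 3, R4, (0, 1))
(2, 0, R7, (1,))
(2, 1, R7, (1,))
(4, 1, R7, (1,))
(4, 2, R7, (1,))
(6, 0, R7, (1,))
(6, 1, R7, (1,))
(8, 0, R2, (0, 1))
(8, 0, R7, (1,))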